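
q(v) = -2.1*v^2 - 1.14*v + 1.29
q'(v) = -4.2*v - 1.14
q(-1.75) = -3.15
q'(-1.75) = 6.21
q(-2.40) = -8.07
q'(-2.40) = 8.94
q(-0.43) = 1.39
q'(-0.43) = 0.67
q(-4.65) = -38.82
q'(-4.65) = 18.39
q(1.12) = -2.62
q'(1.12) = -5.84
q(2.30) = -12.44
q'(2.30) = -10.80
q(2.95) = -20.35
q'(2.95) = -13.53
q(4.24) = -41.30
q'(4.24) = -18.95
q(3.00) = -21.03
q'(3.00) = -13.74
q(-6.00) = -67.47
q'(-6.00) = 24.06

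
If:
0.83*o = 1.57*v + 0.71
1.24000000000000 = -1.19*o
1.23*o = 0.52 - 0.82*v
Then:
No Solution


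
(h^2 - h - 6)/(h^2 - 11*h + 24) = (h + 2)/(h - 8)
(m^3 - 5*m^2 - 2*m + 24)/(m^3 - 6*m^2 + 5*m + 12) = (m + 2)/(m + 1)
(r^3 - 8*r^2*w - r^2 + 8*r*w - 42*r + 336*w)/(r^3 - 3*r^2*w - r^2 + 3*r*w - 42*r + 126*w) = (r - 8*w)/(r - 3*w)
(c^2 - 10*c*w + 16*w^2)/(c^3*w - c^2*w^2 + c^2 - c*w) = (c^2 - 10*c*w + 16*w^2)/(c*(c^2*w - c*w^2 + c - w))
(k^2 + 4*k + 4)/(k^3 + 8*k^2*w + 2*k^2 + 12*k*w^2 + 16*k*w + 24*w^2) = (k + 2)/(k^2 + 8*k*w + 12*w^2)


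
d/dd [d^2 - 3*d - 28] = 2*d - 3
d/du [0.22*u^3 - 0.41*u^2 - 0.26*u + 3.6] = 0.66*u^2 - 0.82*u - 0.26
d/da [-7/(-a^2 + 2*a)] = 14*(1 - a)/(a^2*(a - 2)^2)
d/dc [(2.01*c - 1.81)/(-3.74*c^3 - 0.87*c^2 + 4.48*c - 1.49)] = (15.0348*c^3 - 18.5595*c^2 - 3.1494*c + 5.1139)/(13.9876*c^6 + 6.5076*c^5 - 32.7535*c^4 + 3.35*c^3 + 22.663*c^2 - 13.3504*c + 2.2201)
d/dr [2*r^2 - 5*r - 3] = 4*r - 5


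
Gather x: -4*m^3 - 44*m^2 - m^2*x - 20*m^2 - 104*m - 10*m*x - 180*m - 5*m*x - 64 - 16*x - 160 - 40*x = -4*m^3 - 64*m^2 - 284*m + x*(-m^2 - 15*m - 56) - 224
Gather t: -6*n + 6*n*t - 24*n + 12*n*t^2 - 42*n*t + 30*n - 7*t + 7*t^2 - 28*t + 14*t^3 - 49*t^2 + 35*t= -36*n*t + 14*t^3 + t^2*(12*n - 42)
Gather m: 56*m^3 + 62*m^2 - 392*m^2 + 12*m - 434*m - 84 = 56*m^3 - 330*m^2 - 422*m - 84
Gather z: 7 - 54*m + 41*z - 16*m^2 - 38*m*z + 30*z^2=-16*m^2 - 54*m + 30*z^2 + z*(41 - 38*m) + 7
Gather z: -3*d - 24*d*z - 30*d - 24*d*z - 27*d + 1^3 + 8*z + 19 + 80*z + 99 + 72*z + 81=-60*d + z*(160 - 48*d) + 200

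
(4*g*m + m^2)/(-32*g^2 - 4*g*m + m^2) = -m/(8*g - m)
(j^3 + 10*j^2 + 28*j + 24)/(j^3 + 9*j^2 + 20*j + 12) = (j + 2)/(j + 1)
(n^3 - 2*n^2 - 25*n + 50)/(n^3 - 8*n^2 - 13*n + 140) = (n^2 + 3*n - 10)/(n^2 - 3*n - 28)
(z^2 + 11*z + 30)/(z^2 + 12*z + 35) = (z + 6)/(z + 7)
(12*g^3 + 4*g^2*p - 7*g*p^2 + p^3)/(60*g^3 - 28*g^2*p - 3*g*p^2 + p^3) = (g + p)/(5*g + p)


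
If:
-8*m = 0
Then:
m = 0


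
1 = 1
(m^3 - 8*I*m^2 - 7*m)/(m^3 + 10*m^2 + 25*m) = (m^2 - 8*I*m - 7)/(m^2 + 10*m + 25)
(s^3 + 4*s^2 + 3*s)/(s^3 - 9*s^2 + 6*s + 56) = s*(s^2 + 4*s + 3)/(s^3 - 9*s^2 + 6*s + 56)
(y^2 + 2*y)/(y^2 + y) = (y + 2)/(y + 1)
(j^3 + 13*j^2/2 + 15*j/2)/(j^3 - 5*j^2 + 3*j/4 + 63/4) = 2*j*(j + 5)/(2*j^2 - 13*j + 21)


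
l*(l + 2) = l^2 + 2*l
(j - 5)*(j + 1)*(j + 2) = j^3 - 2*j^2 - 13*j - 10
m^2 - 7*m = m*(m - 7)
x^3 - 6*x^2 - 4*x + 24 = (x - 6)*(x - 2)*(x + 2)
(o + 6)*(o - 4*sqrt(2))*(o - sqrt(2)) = o^3 - 5*sqrt(2)*o^2 + 6*o^2 - 30*sqrt(2)*o + 8*o + 48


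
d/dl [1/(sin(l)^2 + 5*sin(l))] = -(2*sin(l) + 5)*cos(l)/((sin(l) + 5)^2*sin(l)^2)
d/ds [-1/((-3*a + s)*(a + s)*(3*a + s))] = (-(a + s)*(3*a - s) + (a + s)*(3*a + s) - (3*a - s)*(3*a + s))/((a + s)^2*(3*a - s)^2*(3*a + s)^2)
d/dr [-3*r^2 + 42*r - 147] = 42 - 6*r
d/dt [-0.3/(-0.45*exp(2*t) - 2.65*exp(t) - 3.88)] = (-0.27*exp(t) - 0.795)*exp(t)/(0.45*exp(2*t) + 2.65*exp(t) + 3.88)^2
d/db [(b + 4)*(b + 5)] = 2*b + 9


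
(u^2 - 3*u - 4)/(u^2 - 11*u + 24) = (u^2 - 3*u - 4)/(u^2 - 11*u + 24)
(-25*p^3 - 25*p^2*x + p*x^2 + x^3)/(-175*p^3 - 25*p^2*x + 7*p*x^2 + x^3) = (p + x)/(7*p + x)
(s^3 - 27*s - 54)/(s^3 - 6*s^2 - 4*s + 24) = (s^2 + 6*s + 9)/(s^2 - 4)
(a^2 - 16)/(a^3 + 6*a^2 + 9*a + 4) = (a - 4)/(a^2 + 2*a + 1)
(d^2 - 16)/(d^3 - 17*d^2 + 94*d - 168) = (d + 4)/(d^2 - 13*d + 42)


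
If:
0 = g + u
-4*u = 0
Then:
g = 0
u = 0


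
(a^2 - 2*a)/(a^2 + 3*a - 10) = a/(a + 5)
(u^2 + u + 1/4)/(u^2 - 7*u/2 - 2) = (u + 1/2)/(u - 4)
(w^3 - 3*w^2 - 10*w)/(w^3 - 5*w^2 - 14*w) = (w - 5)/(w - 7)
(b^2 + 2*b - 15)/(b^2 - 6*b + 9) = (b + 5)/(b - 3)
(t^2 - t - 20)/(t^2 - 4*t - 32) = (t - 5)/(t - 8)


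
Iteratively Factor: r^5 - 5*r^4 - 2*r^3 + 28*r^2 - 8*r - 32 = (r + 2)*(r^4 - 7*r^3 + 12*r^2 + 4*r - 16) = (r + 1)*(r + 2)*(r^3 - 8*r^2 + 20*r - 16) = (r - 2)*(r + 1)*(r + 2)*(r^2 - 6*r + 8) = (r - 4)*(r - 2)*(r + 1)*(r + 2)*(r - 2)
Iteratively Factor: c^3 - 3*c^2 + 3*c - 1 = (c - 1)*(c^2 - 2*c + 1) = (c - 1)^2*(c - 1)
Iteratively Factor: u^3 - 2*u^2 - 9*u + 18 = (u - 2)*(u^2 - 9) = (u - 3)*(u - 2)*(u + 3)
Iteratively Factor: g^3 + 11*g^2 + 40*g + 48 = (g + 4)*(g^2 + 7*g + 12) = (g + 4)^2*(g + 3)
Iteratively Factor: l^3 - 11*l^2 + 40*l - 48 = (l - 4)*(l^2 - 7*l + 12) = (l - 4)*(l - 3)*(l - 4)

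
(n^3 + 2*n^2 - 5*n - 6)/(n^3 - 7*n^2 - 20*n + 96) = (n^3 + 2*n^2 - 5*n - 6)/(n^3 - 7*n^2 - 20*n + 96)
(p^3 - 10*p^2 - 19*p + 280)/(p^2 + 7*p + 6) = (p^3 - 10*p^2 - 19*p + 280)/(p^2 + 7*p + 6)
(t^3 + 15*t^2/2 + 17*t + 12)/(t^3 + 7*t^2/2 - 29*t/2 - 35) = (2*t^2 + 11*t + 12)/(2*t^2 + 3*t - 35)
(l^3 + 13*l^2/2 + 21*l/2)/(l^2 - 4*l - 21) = l*(2*l + 7)/(2*(l - 7))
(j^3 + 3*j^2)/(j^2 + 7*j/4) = 4*j*(j + 3)/(4*j + 7)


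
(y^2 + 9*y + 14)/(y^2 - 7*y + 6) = (y^2 + 9*y + 14)/(y^2 - 7*y + 6)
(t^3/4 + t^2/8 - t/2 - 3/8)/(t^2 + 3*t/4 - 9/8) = (2*t^3 + t^2 - 4*t - 3)/(8*t^2 + 6*t - 9)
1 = 1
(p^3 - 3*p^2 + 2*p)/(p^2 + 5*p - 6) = p*(p - 2)/(p + 6)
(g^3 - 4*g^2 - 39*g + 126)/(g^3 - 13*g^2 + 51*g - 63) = (g + 6)/(g - 3)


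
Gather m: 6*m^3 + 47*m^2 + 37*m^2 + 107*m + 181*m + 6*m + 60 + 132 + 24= 6*m^3 + 84*m^2 + 294*m + 216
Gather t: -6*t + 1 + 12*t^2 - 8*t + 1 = 12*t^2 - 14*t + 2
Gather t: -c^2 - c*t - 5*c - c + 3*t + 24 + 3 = -c^2 - 6*c + t*(3 - c) + 27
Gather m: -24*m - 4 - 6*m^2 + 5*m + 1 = -6*m^2 - 19*m - 3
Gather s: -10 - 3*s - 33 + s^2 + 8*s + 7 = s^2 + 5*s - 36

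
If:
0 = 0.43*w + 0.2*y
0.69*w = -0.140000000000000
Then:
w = -0.20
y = 0.44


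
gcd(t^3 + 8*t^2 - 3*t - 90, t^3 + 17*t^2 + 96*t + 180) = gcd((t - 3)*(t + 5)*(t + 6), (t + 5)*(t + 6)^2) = t^2 + 11*t + 30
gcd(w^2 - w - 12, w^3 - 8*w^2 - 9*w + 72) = w + 3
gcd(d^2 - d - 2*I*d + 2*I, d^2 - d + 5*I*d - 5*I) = d - 1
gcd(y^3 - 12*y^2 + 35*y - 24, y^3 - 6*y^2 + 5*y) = y - 1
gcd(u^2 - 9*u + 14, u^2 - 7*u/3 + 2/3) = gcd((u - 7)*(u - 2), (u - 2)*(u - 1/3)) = u - 2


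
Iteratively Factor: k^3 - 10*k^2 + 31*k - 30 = (k - 3)*(k^2 - 7*k + 10) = (k - 5)*(k - 3)*(k - 2)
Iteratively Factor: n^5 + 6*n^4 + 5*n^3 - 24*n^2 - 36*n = (n + 3)*(n^4 + 3*n^3 - 4*n^2 - 12*n) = n*(n + 3)*(n^3 + 3*n^2 - 4*n - 12) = n*(n + 2)*(n + 3)*(n^2 + n - 6) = n*(n + 2)*(n + 3)^2*(n - 2)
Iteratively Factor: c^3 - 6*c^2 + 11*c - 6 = (c - 1)*(c^2 - 5*c + 6) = (c - 2)*(c - 1)*(c - 3)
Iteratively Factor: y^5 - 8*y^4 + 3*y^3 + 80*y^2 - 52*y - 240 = (y - 4)*(y^4 - 4*y^3 - 13*y^2 + 28*y + 60) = (y - 4)*(y - 3)*(y^3 - y^2 - 16*y - 20) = (y - 4)*(y - 3)*(y + 2)*(y^2 - 3*y - 10) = (y - 5)*(y - 4)*(y - 3)*(y + 2)*(y + 2)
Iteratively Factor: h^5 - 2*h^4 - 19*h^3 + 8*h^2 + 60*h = (h + 3)*(h^4 - 5*h^3 - 4*h^2 + 20*h) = (h - 5)*(h + 3)*(h^3 - 4*h) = h*(h - 5)*(h + 3)*(h^2 - 4) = h*(h - 5)*(h - 2)*(h + 3)*(h + 2)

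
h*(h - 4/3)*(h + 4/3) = h^3 - 16*h/9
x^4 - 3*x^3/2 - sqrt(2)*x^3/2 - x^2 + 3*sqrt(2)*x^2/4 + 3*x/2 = x*(x - 3/2)*(x - sqrt(2))*(x + sqrt(2)/2)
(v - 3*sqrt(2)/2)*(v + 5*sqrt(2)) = v^2 + 7*sqrt(2)*v/2 - 15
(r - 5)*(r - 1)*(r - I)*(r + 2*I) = r^4 - 6*r^3 + I*r^3 + 7*r^2 - 6*I*r^2 - 12*r + 5*I*r + 10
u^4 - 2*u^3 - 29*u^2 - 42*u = u*(u - 7)*(u + 2)*(u + 3)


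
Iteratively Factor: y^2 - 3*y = (y)*(y - 3)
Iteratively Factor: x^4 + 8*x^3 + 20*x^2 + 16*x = (x + 2)*(x^3 + 6*x^2 + 8*x) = (x + 2)^2*(x^2 + 4*x) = (x + 2)^2*(x + 4)*(x)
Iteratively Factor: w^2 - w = (w)*(w - 1)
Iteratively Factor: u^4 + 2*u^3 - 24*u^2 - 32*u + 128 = (u - 4)*(u^3 + 6*u^2 - 32) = (u - 4)*(u + 4)*(u^2 + 2*u - 8) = (u - 4)*(u + 4)^2*(u - 2)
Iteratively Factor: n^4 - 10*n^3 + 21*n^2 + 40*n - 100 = (n - 5)*(n^3 - 5*n^2 - 4*n + 20) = (n - 5)*(n - 2)*(n^2 - 3*n - 10) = (n - 5)^2*(n - 2)*(n + 2)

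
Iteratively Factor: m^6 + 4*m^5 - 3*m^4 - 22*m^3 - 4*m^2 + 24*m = (m - 2)*(m^5 + 6*m^4 + 9*m^3 - 4*m^2 - 12*m) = (m - 2)*(m - 1)*(m^4 + 7*m^3 + 16*m^2 + 12*m) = (m - 2)*(m - 1)*(m + 3)*(m^3 + 4*m^2 + 4*m) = (m - 2)*(m - 1)*(m + 2)*(m + 3)*(m^2 + 2*m) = m*(m - 2)*(m - 1)*(m + 2)*(m + 3)*(m + 2)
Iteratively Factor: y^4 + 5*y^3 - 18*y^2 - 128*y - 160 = (y - 5)*(y^3 + 10*y^2 + 32*y + 32) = (y - 5)*(y + 4)*(y^2 + 6*y + 8) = (y - 5)*(y + 4)^2*(y + 2)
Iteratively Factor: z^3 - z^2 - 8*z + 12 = (z - 2)*(z^2 + z - 6) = (z - 2)^2*(z + 3)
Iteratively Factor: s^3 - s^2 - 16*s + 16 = (s - 4)*(s^2 + 3*s - 4) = (s - 4)*(s - 1)*(s + 4)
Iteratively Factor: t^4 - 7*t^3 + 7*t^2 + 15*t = (t)*(t^3 - 7*t^2 + 7*t + 15) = t*(t + 1)*(t^2 - 8*t + 15) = t*(t - 5)*(t + 1)*(t - 3)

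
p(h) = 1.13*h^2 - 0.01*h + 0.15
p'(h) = 2.26*h - 0.01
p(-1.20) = 1.79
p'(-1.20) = -2.72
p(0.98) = 1.23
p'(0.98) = 2.20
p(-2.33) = 6.31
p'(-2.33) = -5.28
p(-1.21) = 1.82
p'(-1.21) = -2.74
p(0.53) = 0.46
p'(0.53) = 1.19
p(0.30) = 0.25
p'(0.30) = 0.67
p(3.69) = 15.50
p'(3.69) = 8.33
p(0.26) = 0.22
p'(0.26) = 0.58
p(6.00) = 40.77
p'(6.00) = 13.55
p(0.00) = 0.15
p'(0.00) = -0.01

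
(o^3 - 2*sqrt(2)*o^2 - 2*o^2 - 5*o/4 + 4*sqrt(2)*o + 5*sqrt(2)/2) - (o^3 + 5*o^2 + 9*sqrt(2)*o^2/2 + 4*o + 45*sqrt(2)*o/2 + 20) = -13*sqrt(2)*o^2/2 - 7*o^2 - 37*sqrt(2)*o/2 - 21*o/4 - 20 + 5*sqrt(2)/2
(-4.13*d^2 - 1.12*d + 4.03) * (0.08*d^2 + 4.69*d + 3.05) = -0.3304*d^4 - 19.4593*d^3 - 17.5269*d^2 + 15.4847*d + 12.2915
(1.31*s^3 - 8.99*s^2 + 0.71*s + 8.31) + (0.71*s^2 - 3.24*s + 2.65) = 1.31*s^3 - 8.28*s^2 - 2.53*s + 10.96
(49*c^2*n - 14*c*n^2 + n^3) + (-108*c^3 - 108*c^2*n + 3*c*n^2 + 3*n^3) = -108*c^3 - 59*c^2*n - 11*c*n^2 + 4*n^3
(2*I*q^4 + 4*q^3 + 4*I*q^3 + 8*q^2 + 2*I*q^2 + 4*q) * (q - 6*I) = 2*I*q^5 + 16*q^4 + 4*I*q^4 + 32*q^3 - 22*I*q^3 + 16*q^2 - 48*I*q^2 - 24*I*q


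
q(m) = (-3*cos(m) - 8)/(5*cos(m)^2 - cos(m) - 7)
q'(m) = (10*sin(m)*cos(m) - sin(m))*(-3*cos(m) - 8)/(5*cos(m)^2 - cos(m) - 7)^2 + 3*sin(m)/(5*cos(m)^2 - cos(m) - 7) = (15*sin(m)^2 - 80*cos(m) - 28)*sin(m)/(-5*cos(m)^2 + cos(m) + 7)^2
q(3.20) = 4.91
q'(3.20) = -2.92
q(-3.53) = 2.92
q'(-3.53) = 5.69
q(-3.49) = 3.15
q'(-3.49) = 6.19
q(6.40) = 3.59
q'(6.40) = -1.33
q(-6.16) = 3.58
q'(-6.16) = -1.40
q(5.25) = 1.54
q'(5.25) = 1.29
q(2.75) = 2.90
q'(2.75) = 5.64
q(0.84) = 1.84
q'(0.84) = -1.84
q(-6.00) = 3.25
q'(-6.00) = -2.58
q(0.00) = 3.67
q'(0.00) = 0.00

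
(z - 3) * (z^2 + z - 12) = z^3 - 2*z^2 - 15*z + 36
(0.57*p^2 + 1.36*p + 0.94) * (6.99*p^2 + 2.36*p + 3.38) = 3.9843*p^4 + 10.8516*p^3 + 11.7068*p^2 + 6.8152*p + 3.1772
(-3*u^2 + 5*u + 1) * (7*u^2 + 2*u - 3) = -21*u^4 + 29*u^3 + 26*u^2 - 13*u - 3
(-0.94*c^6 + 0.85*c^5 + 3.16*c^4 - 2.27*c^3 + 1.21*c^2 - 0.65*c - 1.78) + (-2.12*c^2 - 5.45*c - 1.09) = -0.94*c^6 + 0.85*c^5 + 3.16*c^4 - 2.27*c^3 - 0.91*c^2 - 6.1*c - 2.87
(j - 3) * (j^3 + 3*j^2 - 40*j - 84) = j^4 - 49*j^2 + 36*j + 252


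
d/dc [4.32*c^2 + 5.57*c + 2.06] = 8.64*c + 5.57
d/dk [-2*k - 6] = -2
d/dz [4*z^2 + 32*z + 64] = 8*z + 32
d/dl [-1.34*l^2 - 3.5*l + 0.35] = -2.68*l - 3.5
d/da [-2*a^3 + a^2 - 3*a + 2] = -6*a^2 + 2*a - 3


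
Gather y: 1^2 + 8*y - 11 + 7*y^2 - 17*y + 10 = 7*y^2 - 9*y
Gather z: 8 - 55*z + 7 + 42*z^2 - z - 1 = 42*z^2 - 56*z + 14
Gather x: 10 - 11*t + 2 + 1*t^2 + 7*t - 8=t^2 - 4*t + 4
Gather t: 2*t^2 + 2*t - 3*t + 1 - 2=2*t^2 - t - 1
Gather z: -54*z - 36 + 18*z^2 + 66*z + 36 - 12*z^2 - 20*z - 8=6*z^2 - 8*z - 8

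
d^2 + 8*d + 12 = (d + 2)*(d + 6)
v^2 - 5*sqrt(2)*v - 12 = (v - 6*sqrt(2))*(v + sqrt(2))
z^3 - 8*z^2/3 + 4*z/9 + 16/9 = (z - 2)*(z - 4/3)*(z + 2/3)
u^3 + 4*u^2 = u^2*(u + 4)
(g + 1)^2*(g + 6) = g^3 + 8*g^2 + 13*g + 6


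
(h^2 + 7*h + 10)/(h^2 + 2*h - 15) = (h + 2)/(h - 3)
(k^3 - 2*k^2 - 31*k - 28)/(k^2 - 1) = (k^2 - 3*k - 28)/(k - 1)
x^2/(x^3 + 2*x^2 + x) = x/(x^2 + 2*x + 1)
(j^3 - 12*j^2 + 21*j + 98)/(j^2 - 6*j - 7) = (j^2 - 5*j - 14)/(j + 1)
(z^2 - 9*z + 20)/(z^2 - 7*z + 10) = (z - 4)/(z - 2)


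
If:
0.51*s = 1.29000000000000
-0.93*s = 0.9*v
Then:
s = 2.53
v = -2.61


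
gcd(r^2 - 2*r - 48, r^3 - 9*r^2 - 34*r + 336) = r^2 - 2*r - 48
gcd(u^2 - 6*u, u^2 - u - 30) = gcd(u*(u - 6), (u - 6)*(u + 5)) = u - 6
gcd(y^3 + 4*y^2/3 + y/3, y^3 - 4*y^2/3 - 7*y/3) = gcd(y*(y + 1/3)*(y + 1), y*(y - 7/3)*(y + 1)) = y^2 + y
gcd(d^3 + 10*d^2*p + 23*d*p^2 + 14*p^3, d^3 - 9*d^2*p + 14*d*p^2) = 1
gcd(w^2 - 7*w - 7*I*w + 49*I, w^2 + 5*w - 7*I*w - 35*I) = w - 7*I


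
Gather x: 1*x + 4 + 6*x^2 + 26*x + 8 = 6*x^2 + 27*x + 12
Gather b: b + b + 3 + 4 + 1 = 2*b + 8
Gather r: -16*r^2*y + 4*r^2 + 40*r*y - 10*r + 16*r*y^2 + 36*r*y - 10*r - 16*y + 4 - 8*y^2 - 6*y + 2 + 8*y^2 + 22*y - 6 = r^2*(4 - 16*y) + r*(16*y^2 + 76*y - 20)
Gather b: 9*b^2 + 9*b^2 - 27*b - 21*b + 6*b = 18*b^2 - 42*b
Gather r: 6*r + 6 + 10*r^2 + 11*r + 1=10*r^2 + 17*r + 7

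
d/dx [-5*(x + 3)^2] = -10*x - 30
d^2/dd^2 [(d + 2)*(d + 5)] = 2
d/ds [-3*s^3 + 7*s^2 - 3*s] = -9*s^2 + 14*s - 3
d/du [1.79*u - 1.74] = 1.79000000000000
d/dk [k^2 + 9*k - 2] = 2*k + 9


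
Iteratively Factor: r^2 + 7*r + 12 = (r + 4)*(r + 3)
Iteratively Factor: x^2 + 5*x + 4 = (x + 1)*(x + 4)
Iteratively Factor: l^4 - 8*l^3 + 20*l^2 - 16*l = (l - 2)*(l^3 - 6*l^2 + 8*l) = (l - 2)^2*(l^2 - 4*l) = (l - 4)*(l - 2)^2*(l)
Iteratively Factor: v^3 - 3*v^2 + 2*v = (v - 1)*(v^2 - 2*v) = (v - 2)*(v - 1)*(v)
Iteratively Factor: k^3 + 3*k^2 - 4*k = (k - 1)*(k^2 + 4*k) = (k - 1)*(k + 4)*(k)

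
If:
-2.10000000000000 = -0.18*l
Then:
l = 11.67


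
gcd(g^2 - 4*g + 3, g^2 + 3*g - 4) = g - 1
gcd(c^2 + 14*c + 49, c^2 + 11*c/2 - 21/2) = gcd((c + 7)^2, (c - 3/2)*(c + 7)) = c + 7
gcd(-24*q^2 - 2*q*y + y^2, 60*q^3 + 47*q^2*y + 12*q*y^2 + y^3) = 4*q + y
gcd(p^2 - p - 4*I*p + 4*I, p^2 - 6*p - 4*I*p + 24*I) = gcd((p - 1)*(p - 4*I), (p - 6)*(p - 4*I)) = p - 4*I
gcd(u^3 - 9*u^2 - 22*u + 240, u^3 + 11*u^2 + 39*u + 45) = u + 5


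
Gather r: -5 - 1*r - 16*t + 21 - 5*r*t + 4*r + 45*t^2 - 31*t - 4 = r*(3 - 5*t) + 45*t^2 - 47*t + 12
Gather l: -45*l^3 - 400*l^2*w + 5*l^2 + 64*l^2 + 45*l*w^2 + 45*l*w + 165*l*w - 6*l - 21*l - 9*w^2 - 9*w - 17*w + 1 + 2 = -45*l^3 + l^2*(69 - 400*w) + l*(45*w^2 + 210*w - 27) - 9*w^2 - 26*w + 3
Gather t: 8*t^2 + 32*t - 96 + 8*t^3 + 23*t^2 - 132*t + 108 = 8*t^3 + 31*t^2 - 100*t + 12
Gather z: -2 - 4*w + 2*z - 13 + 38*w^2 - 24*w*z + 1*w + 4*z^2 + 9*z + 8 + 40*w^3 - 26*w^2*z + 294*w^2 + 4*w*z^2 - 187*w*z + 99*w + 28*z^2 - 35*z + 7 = 40*w^3 + 332*w^2 + 96*w + z^2*(4*w + 32) + z*(-26*w^2 - 211*w - 24)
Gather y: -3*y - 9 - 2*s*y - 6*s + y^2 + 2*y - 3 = -6*s + y^2 + y*(-2*s - 1) - 12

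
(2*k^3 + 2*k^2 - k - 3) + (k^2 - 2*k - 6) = 2*k^3 + 3*k^2 - 3*k - 9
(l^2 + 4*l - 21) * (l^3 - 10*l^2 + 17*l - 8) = l^5 - 6*l^4 - 44*l^3 + 270*l^2 - 389*l + 168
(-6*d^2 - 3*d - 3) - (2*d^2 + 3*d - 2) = -8*d^2 - 6*d - 1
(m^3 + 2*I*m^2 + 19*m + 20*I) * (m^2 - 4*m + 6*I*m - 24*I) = m^5 - 4*m^4 + 8*I*m^4 + 7*m^3 - 32*I*m^3 - 28*m^2 + 134*I*m^2 - 120*m - 536*I*m + 480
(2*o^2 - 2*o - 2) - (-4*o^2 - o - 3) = 6*o^2 - o + 1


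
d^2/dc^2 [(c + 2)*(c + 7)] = 2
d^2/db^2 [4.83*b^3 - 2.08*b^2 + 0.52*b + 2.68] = 28.98*b - 4.16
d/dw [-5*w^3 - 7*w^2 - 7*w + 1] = -15*w^2 - 14*w - 7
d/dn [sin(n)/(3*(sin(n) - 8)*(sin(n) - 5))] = (cos(n)^2 + 39)*cos(n)/(3*(sin(n) - 8)^2*(sin(n) - 5)^2)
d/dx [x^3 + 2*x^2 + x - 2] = 3*x^2 + 4*x + 1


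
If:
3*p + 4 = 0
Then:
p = -4/3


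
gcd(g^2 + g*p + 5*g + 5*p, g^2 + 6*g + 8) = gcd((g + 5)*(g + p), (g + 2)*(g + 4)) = 1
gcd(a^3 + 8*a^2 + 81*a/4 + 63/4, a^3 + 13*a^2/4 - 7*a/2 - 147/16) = a^2 + 5*a + 21/4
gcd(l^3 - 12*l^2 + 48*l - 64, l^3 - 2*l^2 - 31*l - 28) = 1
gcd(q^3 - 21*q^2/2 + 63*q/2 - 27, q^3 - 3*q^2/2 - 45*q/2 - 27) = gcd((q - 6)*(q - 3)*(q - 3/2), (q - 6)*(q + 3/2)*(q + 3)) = q - 6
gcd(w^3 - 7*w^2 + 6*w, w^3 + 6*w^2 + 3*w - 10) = w - 1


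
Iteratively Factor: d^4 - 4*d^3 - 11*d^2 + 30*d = (d - 5)*(d^3 + d^2 - 6*d) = (d - 5)*(d - 2)*(d^2 + 3*d) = d*(d - 5)*(d - 2)*(d + 3)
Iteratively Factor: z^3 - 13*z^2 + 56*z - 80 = (z - 4)*(z^2 - 9*z + 20) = (z - 5)*(z - 4)*(z - 4)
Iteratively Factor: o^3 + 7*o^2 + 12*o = (o)*(o^2 + 7*o + 12) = o*(o + 3)*(o + 4)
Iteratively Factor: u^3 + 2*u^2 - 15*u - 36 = (u - 4)*(u^2 + 6*u + 9) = (u - 4)*(u + 3)*(u + 3)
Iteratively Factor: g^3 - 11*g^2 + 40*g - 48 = (g - 4)*(g^2 - 7*g + 12) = (g - 4)^2*(g - 3)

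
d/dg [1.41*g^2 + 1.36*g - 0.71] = 2.82*g + 1.36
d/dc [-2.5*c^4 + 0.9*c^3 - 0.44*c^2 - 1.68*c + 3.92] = -10.0*c^3 + 2.7*c^2 - 0.88*c - 1.68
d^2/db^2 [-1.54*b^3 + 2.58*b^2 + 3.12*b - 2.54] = 5.16 - 9.24*b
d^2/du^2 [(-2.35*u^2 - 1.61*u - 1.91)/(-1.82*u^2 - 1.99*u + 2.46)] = (-6.35653200000004*u^3 + 101.088624*u^2 + 84.75558*u + 76.436194)/(6.028568*u^6 + 19.775028*u^5 - 2.823366*u^4 - 45.577169*u^3 + 3.816198*u^2 + 36.128052*u - 14.886936)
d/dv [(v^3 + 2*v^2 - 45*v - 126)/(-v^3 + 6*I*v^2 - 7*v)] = (v^4*(2 + 6*I) - 104*v^3 + v^2*(-392 + 270*I) + 1512*I*v - 882)/(v^6 - 12*I*v^5 - 22*v^4 - 84*I*v^3 + 49*v^2)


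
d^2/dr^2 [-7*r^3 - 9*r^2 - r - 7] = -42*r - 18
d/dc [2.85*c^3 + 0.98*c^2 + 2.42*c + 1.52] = 8.55*c^2 + 1.96*c + 2.42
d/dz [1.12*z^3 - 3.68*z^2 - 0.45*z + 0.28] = 3.36*z^2 - 7.36*z - 0.45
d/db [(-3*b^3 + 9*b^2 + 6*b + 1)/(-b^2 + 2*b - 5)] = (3*b^4 - 12*b^3 + 69*b^2 - 88*b - 32)/(b^4 - 4*b^3 + 14*b^2 - 20*b + 25)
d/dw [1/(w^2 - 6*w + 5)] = 2*(3 - w)/(w^2 - 6*w + 5)^2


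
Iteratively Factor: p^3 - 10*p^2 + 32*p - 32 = (p - 4)*(p^2 - 6*p + 8) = (p - 4)*(p - 2)*(p - 4)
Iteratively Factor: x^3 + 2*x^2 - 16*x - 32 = (x + 4)*(x^2 - 2*x - 8) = (x + 2)*(x + 4)*(x - 4)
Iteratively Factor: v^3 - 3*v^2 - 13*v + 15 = (v - 5)*(v^2 + 2*v - 3) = (v - 5)*(v - 1)*(v + 3)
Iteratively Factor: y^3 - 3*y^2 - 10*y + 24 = (y - 4)*(y^2 + y - 6) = (y - 4)*(y - 2)*(y + 3)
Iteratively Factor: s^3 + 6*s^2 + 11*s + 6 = (s + 3)*(s^2 + 3*s + 2) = (s + 2)*(s + 3)*(s + 1)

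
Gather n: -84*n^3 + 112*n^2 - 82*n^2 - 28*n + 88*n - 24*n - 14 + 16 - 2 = -84*n^3 + 30*n^2 + 36*n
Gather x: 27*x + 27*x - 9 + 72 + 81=54*x + 144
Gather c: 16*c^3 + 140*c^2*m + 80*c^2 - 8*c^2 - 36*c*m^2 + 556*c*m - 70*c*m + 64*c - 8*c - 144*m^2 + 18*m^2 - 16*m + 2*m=16*c^3 + c^2*(140*m + 72) + c*(-36*m^2 + 486*m + 56) - 126*m^2 - 14*m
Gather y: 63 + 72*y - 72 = 72*y - 9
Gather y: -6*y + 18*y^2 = 18*y^2 - 6*y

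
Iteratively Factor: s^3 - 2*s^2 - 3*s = (s)*(s^2 - 2*s - 3) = s*(s + 1)*(s - 3)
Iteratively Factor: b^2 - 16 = (b - 4)*(b + 4)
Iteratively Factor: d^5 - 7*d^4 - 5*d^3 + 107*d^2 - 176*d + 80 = (d - 1)*(d^4 - 6*d^3 - 11*d^2 + 96*d - 80) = (d - 1)*(d + 4)*(d^3 - 10*d^2 + 29*d - 20) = (d - 5)*(d - 1)*(d + 4)*(d^2 - 5*d + 4) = (d - 5)*(d - 4)*(d - 1)*(d + 4)*(d - 1)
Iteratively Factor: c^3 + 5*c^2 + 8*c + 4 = (c + 2)*(c^2 + 3*c + 2) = (c + 2)^2*(c + 1)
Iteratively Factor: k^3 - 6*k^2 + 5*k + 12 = (k - 4)*(k^2 - 2*k - 3) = (k - 4)*(k + 1)*(k - 3)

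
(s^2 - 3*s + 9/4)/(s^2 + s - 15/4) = (2*s - 3)/(2*s + 5)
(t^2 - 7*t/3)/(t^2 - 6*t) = (t - 7/3)/(t - 6)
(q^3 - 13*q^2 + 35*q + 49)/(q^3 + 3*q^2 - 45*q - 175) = (q^2 - 6*q - 7)/(q^2 + 10*q + 25)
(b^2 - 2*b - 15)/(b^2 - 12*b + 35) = (b + 3)/(b - 7)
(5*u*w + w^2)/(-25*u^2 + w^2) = -w/(5*u - w)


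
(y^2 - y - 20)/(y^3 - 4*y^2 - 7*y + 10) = (y + 4)/(y^2 + y - 2)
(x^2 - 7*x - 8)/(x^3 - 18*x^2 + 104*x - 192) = (x + 1)/(x^2 - 10*x + 24)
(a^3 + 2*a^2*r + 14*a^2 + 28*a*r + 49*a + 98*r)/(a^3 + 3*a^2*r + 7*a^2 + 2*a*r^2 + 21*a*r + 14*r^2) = (a + 7)/(a + r)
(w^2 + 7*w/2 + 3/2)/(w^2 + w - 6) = (w + 1/2)/(w - 2)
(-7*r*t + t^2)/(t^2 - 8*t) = (-7*r + t)/(t - 8)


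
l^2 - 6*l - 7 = (l - 7)*(l + 1)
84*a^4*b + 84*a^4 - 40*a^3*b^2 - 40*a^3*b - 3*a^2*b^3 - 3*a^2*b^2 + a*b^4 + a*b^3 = (-7*a + b)*(-2*a + b)*(6*a + b)*(a*b + a)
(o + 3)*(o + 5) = o^2 + 8*o + 15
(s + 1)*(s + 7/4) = s^2 + 11*s/4 + 7/4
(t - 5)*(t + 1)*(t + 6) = t^3 + 2*t^2 - 29*t - 30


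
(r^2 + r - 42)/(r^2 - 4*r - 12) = (r + 7)/(r + 2)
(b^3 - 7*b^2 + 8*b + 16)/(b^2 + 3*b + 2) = (b^2 - 8*b + 16)/(b + 2)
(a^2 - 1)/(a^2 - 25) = (a^2 - 1)/(a^2 - 25)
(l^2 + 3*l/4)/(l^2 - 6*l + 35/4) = l*(4*l + 3)/(4*l^2 - 24*l + 35)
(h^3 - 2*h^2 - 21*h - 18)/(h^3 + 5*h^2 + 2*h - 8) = (h^3 - 2*h^2 - 21*h - 18)/(h^3 + 5*h^2 + 2*h - 8)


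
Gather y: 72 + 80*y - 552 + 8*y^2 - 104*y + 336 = 8*y^2 - 24*y - 144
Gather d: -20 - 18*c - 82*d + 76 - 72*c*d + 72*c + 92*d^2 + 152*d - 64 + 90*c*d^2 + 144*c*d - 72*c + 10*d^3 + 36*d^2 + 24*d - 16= -18*c + 10*d^3 + d^2*(90*c + 128) + d*(72*c + 94) - 24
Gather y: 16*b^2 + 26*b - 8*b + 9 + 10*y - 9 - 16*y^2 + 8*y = 16*b^2 + 18*b - 16*y^2 + 18*y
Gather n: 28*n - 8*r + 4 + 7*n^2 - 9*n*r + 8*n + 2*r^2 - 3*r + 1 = 7*n^2 + n*(36 - 9*r) + 2*r^2 - 11*r + 5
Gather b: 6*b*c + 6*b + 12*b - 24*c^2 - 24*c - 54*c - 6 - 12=b*(6*c + 18) - 24*c^2 - 78*c - 18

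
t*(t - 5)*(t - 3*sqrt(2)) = t^3 - 5*t^2 - 3*sqrt(2)*t^2 + 15*sqrt(2)*t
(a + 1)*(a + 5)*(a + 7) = a^3 + 13*a^2 + 47*a + 35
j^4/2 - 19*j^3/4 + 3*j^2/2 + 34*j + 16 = (j/2 + 1)*(j - 8)*(j - 4)*(j + 1/2)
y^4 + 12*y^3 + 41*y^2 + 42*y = y*(y + 2)*(y + 3)*(y + 7)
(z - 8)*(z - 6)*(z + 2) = z^3 - 12*z^2 + 20*z + 96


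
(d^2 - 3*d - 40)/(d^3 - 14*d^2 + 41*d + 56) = (d + 5)/(d^2 - 6*d - 7)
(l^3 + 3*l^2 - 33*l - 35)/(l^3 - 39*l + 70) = (l + 1)/(l - 2)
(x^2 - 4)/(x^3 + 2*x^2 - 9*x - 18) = (x - 2)/(x^2 - 9)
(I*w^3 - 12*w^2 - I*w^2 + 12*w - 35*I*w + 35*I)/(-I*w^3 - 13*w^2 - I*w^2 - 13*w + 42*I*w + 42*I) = (-w^3 + w^2*(1 - 12*I) + w*(35 + 12*I) - 35)/(w^3 + w^2*(1 - 13*I) - w*(42 + 13*I) - 42)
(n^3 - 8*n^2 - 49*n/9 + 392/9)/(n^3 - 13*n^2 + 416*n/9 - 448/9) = (3*n + 7)/(3*n - 8)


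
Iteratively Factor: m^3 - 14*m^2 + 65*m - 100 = (m - 5)*(m^2 - 9*m + 20) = (m - 5)^2*(m - 4)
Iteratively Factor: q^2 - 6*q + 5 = (q - 5)*(q - 1)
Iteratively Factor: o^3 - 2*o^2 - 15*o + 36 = (o - 3)*(o^2 + o - 12) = (o - 3)^2*(o + 4)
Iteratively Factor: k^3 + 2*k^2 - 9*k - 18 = (k - 3)*(k^2 + 5*k + 6) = (k - 3)*(k + 3)*(k + 2)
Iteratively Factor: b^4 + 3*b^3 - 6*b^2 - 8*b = (b - 2)*(b^3 + 5*b^2 + 4*b) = (b - 2)*(b + 4)*(b^2 + b) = (b - 2)*(b + 1)*(b + 4)*(b)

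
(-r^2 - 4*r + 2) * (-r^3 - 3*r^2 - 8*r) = r^5 + 7*r^4 + 18*r^3 + 26*r^2 - 16*r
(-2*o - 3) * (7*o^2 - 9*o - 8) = -14*o^3 - 3*o^2 + 43*o + 24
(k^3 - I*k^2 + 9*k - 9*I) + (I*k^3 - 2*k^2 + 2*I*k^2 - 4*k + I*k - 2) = k^3 + I*k^3 - 2*k^2 + I*k^2 + 5*k + I*k - 2 - 9*I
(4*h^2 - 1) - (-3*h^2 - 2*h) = 7*h^2 + 2*h - 1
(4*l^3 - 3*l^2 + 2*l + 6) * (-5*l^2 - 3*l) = -20*l^5 + 3*l^4 - l^3 - 36*l^2 - 18*l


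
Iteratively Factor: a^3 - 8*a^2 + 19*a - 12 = (a - 3)*(a^2 - 5*a + 4) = (a - 4)*(a - 3)*(a - 1)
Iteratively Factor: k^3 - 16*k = (k - 4)*(k^2 + 4*k) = k*(k - 4)*(k + 4)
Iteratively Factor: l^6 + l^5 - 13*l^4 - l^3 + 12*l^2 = (l)*(l^5 + l^4 - 13*l^3 - l^2 + 12*l) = l^2*(l^4 + l^3 - 13*l^2 - l + 12) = l^2*(l - 1)*(l^3 + 2*l^2 - 11*l - 12) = l^2*(l - 1)*(l + 1)*(l^2 + l - 12) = l^2*(l - 3)*(l - 1)*(l + 1)*(l + 4)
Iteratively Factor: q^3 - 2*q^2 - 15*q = (q)*(q^2 - 2*q - 15) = q*(q - 5)*(q + 3)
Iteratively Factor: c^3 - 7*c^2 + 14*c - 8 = (c - 2)*(c^2 - 5*c + 4) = (c - 2)*(c - 1)*(c - 4)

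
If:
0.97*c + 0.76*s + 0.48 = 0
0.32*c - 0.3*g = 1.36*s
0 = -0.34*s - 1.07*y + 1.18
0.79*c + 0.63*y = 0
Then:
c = -0.79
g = -2.52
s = 0.37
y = 0.98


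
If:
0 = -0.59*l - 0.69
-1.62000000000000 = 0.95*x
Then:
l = -1.17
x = -1.71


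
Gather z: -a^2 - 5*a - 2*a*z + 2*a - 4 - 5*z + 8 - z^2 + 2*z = -a^2 - 3*a - z^2 + z*(-2*a - 3) + 4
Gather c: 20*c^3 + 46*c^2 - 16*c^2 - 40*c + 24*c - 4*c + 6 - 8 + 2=20*c^3 + 30*c^2 - 20*c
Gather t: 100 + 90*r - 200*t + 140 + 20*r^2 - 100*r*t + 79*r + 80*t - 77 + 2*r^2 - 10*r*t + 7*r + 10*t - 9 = 22*r^2 + 176*r + t*(-110*r - 110) + 154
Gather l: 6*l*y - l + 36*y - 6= l*(6*y - 1) + 36*y - 6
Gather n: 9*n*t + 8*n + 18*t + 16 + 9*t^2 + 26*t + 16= n*(9*t + 8) + 9*t^2 + 44*t + 32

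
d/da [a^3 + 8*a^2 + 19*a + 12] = 3*a^2 + 16*a + 19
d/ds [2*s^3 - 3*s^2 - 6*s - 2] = 6*s^2 - 6*s - 6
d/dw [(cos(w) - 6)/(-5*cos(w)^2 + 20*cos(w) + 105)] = (sin(w)^2 + 12*cos(w) - 46)*sin(w)/(5*(sin(w)^2 + 4*cos(w) + 20)^2)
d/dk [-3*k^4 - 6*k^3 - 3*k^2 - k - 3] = -12*k^3 - 18*k^2 - 6*k - 1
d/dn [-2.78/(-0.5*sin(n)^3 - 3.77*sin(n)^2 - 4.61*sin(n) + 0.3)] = (-20.9612*sin(n) + 2.085*cos(2*n) - 14.9008)*cos(n)/(0.5*sin(n)^3 + 3.77*sin(n)^2 + 4.61*sin(n) - 0.3)^2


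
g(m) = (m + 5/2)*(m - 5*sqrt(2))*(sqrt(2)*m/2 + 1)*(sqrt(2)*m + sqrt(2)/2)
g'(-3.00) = -62.48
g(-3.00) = 19.96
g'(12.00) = 5109.87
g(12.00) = 11983.84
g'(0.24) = -49.82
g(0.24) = -22.91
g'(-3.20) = -85.15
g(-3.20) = 34.67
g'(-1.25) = 6.96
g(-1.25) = 1.28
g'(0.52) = -65.41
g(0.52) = -39.03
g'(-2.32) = -10.58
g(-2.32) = -2.79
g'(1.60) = -123.40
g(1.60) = -141.99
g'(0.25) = -50.37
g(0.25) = -23.41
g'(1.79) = -131.75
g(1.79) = -166.24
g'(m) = sqrt(2)*(m + 5/2)*(m - 5*sqrt(2))*(sqrt(2)*m/2 + 1) + sqrt(2)*(m + 5/2)*(m - 5*sqrt(2))*(sqrt(2)*m + sqrt(2)/2)/2 + (m + 5/2)*(sqrt(2)*m/2 + 1)*(sqrt(2)*m + sqrt(2)/2) + (m - 5*sqrt(2))*(sqrt(2)*m/2 + 1)*(sqrt(2)*m + sqrt(2)/2)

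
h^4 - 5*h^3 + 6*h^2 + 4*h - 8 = (h - 2)^3*(h + 1)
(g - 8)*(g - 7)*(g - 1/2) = g^3 - 31*g^2/2 + 127*g/2 - 28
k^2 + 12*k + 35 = (k + 5)*(k + 7)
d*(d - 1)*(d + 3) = d^3 + 2*d^2 - 3*d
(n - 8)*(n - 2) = n^2 - 10*n + 16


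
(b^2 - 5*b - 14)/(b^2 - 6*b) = (b^2 - 5*b - 14)/(b*(b - 6))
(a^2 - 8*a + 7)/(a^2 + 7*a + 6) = (a^2 - 8*a + 7)/(a^2 + 7*a + 6)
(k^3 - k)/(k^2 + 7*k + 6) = k*(k - 1)/(k + 6)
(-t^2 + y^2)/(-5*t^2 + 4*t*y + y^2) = (t + y)/(5*t + y)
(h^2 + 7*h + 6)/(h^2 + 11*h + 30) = (h + 1)/(h + 5)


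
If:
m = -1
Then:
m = -1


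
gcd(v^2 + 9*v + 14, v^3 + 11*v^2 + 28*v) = v + 7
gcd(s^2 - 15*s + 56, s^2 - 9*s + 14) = s - 7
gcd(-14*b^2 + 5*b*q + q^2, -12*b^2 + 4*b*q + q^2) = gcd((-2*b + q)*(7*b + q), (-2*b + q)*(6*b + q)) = -2*b + q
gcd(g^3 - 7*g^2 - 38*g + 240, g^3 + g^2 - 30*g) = g^2 + g - 30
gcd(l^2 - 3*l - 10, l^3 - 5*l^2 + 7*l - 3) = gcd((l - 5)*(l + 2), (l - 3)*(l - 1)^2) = 1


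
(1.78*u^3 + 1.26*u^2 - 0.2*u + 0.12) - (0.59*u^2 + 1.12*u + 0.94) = 1.78*u^3 + 0.67*u^2 - 1.32*u - 0.82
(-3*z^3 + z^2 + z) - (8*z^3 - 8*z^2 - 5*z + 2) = -11*z^3 + 9*z^2 + 6*z - 2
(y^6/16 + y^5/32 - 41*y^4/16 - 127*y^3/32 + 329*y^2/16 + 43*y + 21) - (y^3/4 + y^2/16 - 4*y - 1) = y^6/16 + y^5/32 - 41*y^4/16 - 135*y^3/32 + 41*y^2/2 + 47*y + 22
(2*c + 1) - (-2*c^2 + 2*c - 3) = 2*c^2 + 4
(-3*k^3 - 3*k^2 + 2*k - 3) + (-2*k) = -3*k^3 - 3*k^2 - 3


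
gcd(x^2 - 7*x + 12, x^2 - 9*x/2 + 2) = x - 4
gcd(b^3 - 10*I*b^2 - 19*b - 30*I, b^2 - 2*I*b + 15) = b - 5*I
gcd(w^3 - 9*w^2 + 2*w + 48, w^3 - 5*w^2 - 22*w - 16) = w^2 - 6*w - 16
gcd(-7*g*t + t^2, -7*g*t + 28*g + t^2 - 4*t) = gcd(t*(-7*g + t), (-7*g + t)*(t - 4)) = -7*g + t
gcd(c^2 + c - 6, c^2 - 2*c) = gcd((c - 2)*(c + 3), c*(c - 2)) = c - 2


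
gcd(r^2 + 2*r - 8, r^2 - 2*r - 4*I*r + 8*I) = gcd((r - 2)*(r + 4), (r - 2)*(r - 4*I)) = r - 2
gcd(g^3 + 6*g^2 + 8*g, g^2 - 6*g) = g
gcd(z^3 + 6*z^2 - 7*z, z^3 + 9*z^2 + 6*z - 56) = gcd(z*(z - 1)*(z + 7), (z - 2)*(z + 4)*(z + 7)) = z + 7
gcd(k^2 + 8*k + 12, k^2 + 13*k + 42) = k + 6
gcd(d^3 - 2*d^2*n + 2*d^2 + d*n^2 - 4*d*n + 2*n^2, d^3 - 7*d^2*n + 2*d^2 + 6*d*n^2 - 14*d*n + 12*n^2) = d^2 - d*n + 2*d - 2*n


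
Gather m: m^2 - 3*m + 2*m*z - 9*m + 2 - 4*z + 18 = m^2 + m*(2*z - 12) - 4*z + 20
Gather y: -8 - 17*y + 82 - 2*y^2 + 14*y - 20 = -2*y^2 - 3*y + 54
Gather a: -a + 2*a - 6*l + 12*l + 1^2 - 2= a + 6*l - 1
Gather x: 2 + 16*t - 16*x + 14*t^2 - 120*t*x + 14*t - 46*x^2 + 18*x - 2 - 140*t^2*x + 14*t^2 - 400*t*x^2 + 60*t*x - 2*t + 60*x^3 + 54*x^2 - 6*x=28*t^2 + 28*t + 60*x^3 + x^2*(8 - 400*t) + x*(-140*t^2 - 60*t - 4)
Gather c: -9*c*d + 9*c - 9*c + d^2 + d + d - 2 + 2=-9*c*d + d^2 + 2*d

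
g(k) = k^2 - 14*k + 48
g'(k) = 2*k - 14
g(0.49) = 41.38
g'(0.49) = -13.02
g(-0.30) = 52.29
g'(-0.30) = -14.60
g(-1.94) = 78.92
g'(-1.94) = -17.88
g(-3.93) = 118.46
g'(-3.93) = -21.86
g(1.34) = 31.04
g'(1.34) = -11.32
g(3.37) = 12.18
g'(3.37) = -7.26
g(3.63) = 10.36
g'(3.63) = -6.74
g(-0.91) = 61.57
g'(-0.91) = -15.82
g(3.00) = 15.00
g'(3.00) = -8.00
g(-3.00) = 99.00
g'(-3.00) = -20.00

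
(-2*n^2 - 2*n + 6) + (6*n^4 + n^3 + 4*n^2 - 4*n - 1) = 6*n^4 + n^3 + 2*n^2 - 6*n + 5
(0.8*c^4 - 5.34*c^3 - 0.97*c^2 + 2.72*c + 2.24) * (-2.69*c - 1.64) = -2.152*c^5 + 13.0526*c^4 + 11.3669*c^3 - 5.726*c^2 - 10.4864*c - 3.6736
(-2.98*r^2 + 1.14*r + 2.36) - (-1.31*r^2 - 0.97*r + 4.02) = -1.67*r^2 + 2.11*r - 1.66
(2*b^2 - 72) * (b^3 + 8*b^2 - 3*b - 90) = 2*b^5 + 16*b^4 - 78*b^3 - 756*b^2 + 216*b + 6480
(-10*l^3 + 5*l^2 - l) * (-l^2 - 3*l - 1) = 10*l^5 + 25*l^4 - 4*l^3 - 2*l^2 + l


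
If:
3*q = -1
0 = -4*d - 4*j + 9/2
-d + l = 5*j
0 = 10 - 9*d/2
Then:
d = 20/9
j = -79/72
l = -235/72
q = -1/3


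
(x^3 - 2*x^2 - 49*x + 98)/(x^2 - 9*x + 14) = x + 7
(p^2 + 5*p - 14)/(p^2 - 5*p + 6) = (p + 7)/(p - 3)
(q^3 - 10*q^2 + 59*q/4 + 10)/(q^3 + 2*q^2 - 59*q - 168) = (q^2 - 2*q - 5/4)/(q^2 + 10*q + 21)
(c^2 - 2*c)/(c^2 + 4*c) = (c - 2)/(c + 4)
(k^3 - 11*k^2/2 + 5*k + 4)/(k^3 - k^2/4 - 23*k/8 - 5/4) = 4*(k - 4)/(4*k + 5)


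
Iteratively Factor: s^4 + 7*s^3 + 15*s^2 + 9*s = (s + 1)*(s^3 + 6*s^2 + 9*s) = (s + 1)*(s + 3)*(s^2 + 3*s) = (s + 1)*(s + 3)^2*(s)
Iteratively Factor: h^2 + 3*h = (h)*(h + 3)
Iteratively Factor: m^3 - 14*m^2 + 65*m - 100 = (m - 5)*(m^2 - 9*m + 20) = (m - 5)^2*(m - 4)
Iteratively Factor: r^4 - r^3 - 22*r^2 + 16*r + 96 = (r - 3)*(r^3 + 2*r^2 - 16*r - 32) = (r - 4)*(r - 3)*(r^2 + 6*r + 8) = (r - 4)*(r - 3)*(r + 4)*(r + 2)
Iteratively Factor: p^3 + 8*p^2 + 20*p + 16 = (p + 2)*(p^2 + 6*p + 8) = (p + 2)^2*(p + 4)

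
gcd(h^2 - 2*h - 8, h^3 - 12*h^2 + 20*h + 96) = h + 2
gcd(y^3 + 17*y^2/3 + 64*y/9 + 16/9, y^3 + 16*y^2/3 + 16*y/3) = y^2 + 16*y/3 + 16/3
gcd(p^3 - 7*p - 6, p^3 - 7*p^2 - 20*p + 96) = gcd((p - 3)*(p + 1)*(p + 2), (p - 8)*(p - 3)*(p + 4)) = p - 3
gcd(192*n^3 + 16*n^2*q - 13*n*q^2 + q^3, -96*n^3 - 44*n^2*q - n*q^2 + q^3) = -24*n^2 - 5*n*q + q^2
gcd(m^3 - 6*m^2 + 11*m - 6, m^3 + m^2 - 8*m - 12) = m - 3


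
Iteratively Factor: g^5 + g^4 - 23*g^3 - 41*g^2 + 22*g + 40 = (g - 5)*(g^4 + 6*g^3 + 7*g^2 - 6*g - 8) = (g - 5)*(g + 2)*(g^3 + 4*g^2 - g - 4) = (g - 5)*(g - 1)*(g + 2)*(g^2 + 5*g + 4) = (g - 5)*(g - 1)*(g + 1)*(g + 2)*(g + 4)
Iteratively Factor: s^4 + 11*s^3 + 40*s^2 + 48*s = (s + 4)*(s^3 + 7*s^2 + 12*s) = s*(s + 4)*(s^2 + 7*s + 12) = s*(s + 4)^2*(s + 3)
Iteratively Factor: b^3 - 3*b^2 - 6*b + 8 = (b - 4)*(b^2 + b - 2) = (b - 4)*(b - 1)*(b + 2)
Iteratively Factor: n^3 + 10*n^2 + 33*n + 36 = (n + 4)*(n^2 + 6*n + 9) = (n + 3)*(n + 4)*(n + 3)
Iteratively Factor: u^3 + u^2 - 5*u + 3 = (u - 1)*(u^2 + 2*u - 3) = (u - 1)*(u + 3)*(u - 1)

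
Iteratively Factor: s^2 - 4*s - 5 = (s + 1)*(s - 5)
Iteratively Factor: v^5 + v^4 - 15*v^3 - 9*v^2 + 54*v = (v + 3)*(v^4 - 2*v^3 - 9*v^2 + 18*v) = (v - 2)*(v + 3)*(v^3 - 9*v) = (v - 2)*(v + 3)^2*(v^2 - 3*v) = v*(v - 2)*(v + 3)^2*(v - 3)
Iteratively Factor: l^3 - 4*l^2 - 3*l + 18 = (l + 2)*(l^2 - 6*l + 9) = (l - 3)*(l + 2)*(l - 3)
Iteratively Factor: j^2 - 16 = (j - 4)*(j + 4)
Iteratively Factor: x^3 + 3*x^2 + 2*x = (x + 1)*(x^2 + 2*x) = (x + 1)*(x + 2)*(x)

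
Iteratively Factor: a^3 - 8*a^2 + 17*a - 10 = (a - 1)*(a^2 - 7*a + 10) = (a - 2)*(a - 1)*(a - 5)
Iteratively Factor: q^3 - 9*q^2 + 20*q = (q - 4)*(q^2 - 5*q) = (q - 5)*(q - 4)*(q)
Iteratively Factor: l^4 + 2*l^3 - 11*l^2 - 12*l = (l + 4)*(l^3 - 2*l^2 - 3*l) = l*(l + 4)*(l^2 - 2*l - 3) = l*(l - 3)*(l + 4)*(l + 1)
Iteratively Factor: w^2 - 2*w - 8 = (w - 4)*(w + 2)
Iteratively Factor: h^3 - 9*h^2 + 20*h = (h - 4)*(h^2 - 5*h) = (h - 5)*(h - 4)*(h)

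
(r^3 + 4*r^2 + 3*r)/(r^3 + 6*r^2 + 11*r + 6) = r/(r + 2)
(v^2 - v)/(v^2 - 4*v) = (v - 1)/(v - 4)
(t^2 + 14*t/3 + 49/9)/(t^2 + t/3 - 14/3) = (t + 7/3)/(t - 2)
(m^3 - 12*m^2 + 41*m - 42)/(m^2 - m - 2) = (m^2 - 10*m + 21)/(m + 1)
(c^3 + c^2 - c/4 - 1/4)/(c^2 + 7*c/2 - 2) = (2*c^2 + 3*c + 1)/(2*(c + 4))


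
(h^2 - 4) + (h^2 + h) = 2*h^2 + h - 4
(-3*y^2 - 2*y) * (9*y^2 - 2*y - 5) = -27*y^4 - 12*y^3 + 19*y^2 + 10*y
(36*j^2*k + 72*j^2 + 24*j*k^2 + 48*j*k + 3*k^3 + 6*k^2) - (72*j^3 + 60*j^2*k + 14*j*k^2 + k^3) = -72*j^3 - 24*j^2*k + 72*j^2 + 10*j*k^2 + 48*j*k + 2*k^3 + 6*k^2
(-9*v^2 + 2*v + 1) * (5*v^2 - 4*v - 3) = -45*v^4 + 46*v^3 + 24*v^2 - 10*v - 3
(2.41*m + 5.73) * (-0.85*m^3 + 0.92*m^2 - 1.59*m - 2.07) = -2.0485*m^4 - 2.6533*m^3 + 1.4397*m^2 - 14.0994*m - 11.8611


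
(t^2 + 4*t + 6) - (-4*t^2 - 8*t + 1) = 5*t^2 + 12*t + 5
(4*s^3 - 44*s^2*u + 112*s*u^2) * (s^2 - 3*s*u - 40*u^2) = 4*s^5 - 56*s^4*u + 84*s^3*u^2 + 1424*s^2*u^3 - 4480*s*u^4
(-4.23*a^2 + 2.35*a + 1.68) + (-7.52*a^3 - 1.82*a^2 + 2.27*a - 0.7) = -7.52*a^3 - 6.05*a^2 + 4.62*a + 0.98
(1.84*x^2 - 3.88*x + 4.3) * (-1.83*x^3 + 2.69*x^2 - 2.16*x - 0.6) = -3.3672*x^5 + 12.05*x^4 - 22.2806*x^3 + 18.8438*x^2 - 6.96*x - 2.58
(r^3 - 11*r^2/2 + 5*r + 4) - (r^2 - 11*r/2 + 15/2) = r^3 - 13*r^2/2 + 21*r/2 - 7/2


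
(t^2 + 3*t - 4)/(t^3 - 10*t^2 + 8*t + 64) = (t^2 + 3*t - 4)/(t^3 - 10*t^2 + 8*t + 64)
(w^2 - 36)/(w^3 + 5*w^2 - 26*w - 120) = (w - 6)/(w^2 - w - 20)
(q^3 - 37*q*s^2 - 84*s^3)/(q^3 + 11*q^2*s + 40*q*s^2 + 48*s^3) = (q - 7*s)/(q + 4*s)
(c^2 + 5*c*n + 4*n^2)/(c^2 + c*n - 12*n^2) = (c + n)/(c - 3*n)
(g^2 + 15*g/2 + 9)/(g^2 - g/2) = (2*g^2 + 15*g + 18)/(g*(2*g - 1))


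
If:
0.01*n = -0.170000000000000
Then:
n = -17.00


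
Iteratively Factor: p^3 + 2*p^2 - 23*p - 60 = (p - 5)*(p^2 + 7*p + 12) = (p - 5)*(p + 4)*(p + 3)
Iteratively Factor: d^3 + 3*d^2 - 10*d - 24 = (d + 2)*(d^2 + d - 12) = (d - 3)*(d + 2)*(d + 4)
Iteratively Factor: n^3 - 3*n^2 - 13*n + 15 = (n - 1)*(n^2 - 2*n - 15) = (n - 5)*(n - 1)*(n + 3)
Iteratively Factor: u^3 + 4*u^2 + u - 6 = (u - 1)*(u^2 + 5*u + 6) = (u - 1)*(u + 3)*(u + 2)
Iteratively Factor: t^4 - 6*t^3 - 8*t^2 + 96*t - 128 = (t - 4)*(t^3 - 2*t^2 - 16*t + 32) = (t - 4)*(t + 4)*(t^2 - 6*t + 8) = (t - 4)^2*(t + 4)*(t - 2)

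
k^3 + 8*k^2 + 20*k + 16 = (k + 2)^2*(k + 4)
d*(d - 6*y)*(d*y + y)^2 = d^4*y^2 - 6*d^3*y^3 + 2*d^3*y^2 - 12*d^2*y^3 + d^2*y^2 - 6*d*y^3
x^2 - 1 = (x - 1)*(x + 1)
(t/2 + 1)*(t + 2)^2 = t^3/2 + 3*t^2 + 6*t + 4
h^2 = h^2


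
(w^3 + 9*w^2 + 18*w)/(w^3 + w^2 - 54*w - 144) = w/(w - 8)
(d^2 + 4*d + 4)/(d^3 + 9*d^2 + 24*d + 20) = 1/(d + 5)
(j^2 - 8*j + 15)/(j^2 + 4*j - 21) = (j - 5)/(j + 7)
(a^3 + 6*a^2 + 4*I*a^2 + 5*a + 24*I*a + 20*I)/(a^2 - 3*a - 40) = (a^2 + a*(1 + 4*I) + 4*I)/(a - 8)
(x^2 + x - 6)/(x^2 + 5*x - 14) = (x + 3)/(x + 7)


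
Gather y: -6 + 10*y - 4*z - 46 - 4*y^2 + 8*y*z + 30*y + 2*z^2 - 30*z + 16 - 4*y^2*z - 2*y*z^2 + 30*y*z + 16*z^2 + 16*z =y^2*(-4*z - 4) + y*(-2*z^2 + 38*z + 40) + 18*z^2 - 18*z - 36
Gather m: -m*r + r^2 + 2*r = -m*r + r^2 + 2*r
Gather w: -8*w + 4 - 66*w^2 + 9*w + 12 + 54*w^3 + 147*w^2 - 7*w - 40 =54*w^3 + 81*w^2 - 6*w - 24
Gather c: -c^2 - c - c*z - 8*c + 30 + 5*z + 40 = -c^2 + c*(-z - 9) + 5*z + 70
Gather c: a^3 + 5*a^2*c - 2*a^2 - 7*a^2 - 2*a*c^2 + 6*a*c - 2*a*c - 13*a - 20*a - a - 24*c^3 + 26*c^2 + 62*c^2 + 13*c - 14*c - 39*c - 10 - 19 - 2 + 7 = a^3 - 9*a^2 - 34*a - 24*c^3 + c^2*(88 - 2*a) + c*(5*a^2 + 4*a - 40) - 24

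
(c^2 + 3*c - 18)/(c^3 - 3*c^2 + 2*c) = (c^2 + 3*c - 18)/(c*(c^2 - 3*c + 2))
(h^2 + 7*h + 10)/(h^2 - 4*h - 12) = (h + 5)/(h - 6)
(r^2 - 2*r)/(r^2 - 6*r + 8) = r/(r - 4)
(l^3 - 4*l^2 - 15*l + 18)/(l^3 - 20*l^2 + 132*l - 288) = (l^2 + 2*l - 3)/(l^2 - 14*l + 48)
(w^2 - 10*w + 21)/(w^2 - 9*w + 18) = (w - 7)/(w - 6)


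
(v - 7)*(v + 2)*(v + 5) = v^3 - 39*v - 70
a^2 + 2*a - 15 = (a - 3)*(a + 5)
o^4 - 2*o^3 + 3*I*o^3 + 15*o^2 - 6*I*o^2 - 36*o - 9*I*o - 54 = (o - 3)*(o + 1)*(o - 3*I)*(o + 6*I)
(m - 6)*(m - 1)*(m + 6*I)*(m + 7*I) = m^4 - 7*m^3 + 13*I*m^3 - 36*m^2 - 91*I*m^2 + 294*m + 78*I*m - 252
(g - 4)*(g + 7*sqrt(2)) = g^2 - 4*g + 7*sqrt(2)*g - 28*sqrt(2)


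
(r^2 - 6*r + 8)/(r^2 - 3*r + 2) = (r - 4)/(r - 1)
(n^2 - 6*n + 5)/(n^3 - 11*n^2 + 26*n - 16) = (n - 5)/(n^2 - 10*n + 16)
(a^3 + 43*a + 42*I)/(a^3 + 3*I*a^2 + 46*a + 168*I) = (a + I)/(a + 4*I)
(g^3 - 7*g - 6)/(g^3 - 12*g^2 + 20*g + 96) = (g^2 - 2*g - 3)/(g^2 - 14*g + 48)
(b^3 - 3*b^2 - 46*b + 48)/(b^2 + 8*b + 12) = (b^2 - 9*b + 8)/(b + 2)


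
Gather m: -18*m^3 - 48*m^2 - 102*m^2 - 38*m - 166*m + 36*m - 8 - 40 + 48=-18*m^3 - 150*m^2 - 168*m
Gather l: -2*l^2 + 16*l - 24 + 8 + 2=-2*l^2 + 16*l - 14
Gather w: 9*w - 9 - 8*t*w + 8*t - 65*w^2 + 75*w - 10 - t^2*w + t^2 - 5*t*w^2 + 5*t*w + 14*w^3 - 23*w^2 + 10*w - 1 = t^2 + 8*t + 14*w^3 + w^2*(-5*t - 88) + w*(-t^2 - 3*t + 94) - 20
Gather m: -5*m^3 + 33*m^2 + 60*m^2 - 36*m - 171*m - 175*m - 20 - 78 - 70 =-5*m^3 + 93*m^2 - 382*m - 168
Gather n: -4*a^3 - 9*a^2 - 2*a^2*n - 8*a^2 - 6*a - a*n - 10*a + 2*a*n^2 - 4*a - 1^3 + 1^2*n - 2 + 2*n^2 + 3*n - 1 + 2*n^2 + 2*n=-4*a^3 - 17*a^2 - 20*a + n^2*(2*a + 4) + n*(-2*a^2 - a + 6) - 4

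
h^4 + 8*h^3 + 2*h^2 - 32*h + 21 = (h - 1)^2*(h + 3)*(h + 7)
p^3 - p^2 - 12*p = p*(p - 4)*(p + 3)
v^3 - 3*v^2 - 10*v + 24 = (v - 4)*(v - 2)*(v + 3)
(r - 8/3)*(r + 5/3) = r^2 - r - 40/9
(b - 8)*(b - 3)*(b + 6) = b^3 - 5*b^2 - 42*b + 144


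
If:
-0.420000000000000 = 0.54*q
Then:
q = -0.78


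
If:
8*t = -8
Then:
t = -1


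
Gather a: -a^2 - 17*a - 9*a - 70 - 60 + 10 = -a^2 - 26*a - 120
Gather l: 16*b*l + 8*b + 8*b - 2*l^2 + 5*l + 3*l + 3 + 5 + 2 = 16*b - 2*l^2 + l*(16*b + 8) + 10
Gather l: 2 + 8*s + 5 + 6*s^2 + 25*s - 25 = 6*s^2 + 33*s - 18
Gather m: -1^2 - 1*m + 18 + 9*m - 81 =8*m - 64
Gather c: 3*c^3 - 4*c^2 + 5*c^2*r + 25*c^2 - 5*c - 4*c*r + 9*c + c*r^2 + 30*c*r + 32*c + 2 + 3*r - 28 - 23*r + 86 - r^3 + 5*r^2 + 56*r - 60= 3*c^3 + c^2*(5*r + 21) + c*(r^2 + 26*r + 36) - r^3 + 5*r^2 + 36*r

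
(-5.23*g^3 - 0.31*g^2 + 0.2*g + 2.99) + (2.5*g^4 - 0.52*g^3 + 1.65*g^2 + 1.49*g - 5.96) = 2.5*g^4 - 5.75*g^3 + 1.34*g^2 + 1.69*g - 2.97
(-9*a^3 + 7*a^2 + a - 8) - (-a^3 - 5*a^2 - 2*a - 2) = -8*a^3 + 12*a^2 + 3*a - 6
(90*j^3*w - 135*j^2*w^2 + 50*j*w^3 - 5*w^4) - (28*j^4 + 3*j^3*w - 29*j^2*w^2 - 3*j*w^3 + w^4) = -28*j^4 + 87*j^3*w - 106*j^2*w^2 + 53*j*w^3 - 6*w^4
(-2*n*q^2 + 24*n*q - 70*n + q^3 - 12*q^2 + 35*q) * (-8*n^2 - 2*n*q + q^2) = 16*n^3*q^2 - 192*n^3*q + 560*n^3 - 4*n^2*q^3 + 48*n^2*q^2 - 140*n^2*q - 4*n*q^4 + 48*n*q^3 - 140*n*q^2 + q^5 - 12*q^4 + 35*q^3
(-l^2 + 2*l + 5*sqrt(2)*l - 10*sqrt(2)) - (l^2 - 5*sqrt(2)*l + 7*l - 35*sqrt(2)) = -2*l^2 - 5*l + 10*sqrt(2)*l + 25*sqrt(2)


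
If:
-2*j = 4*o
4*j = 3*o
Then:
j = 0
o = 0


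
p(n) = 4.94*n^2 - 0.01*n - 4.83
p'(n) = 9.88*n - 0.01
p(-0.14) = -4.73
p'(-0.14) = -1.39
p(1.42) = 5.12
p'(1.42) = 14.02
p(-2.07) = 16.36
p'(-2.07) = -20.46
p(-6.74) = 219.65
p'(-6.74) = -66.60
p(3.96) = 72.60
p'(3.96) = 39.11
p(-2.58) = 28.08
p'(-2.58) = -25.50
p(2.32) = 21.74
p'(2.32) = 22.91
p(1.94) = 13.74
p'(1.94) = 19.16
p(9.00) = 395.22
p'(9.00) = 88.91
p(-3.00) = 39.66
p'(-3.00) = -29.65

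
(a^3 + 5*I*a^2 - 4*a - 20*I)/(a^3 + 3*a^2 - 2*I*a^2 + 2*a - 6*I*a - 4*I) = (a^2 + a*(-2 + 5*I) - 10*I)/(a^2 + a*(1 - 2*I) - 2*I)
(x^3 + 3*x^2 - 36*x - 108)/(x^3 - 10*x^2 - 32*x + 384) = (x^2 - 3*x - 18)/(x^2 - 16*x + 64)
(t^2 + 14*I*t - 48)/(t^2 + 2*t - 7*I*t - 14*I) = (t^2 + 14*I*t - 48)/(t^2 + t*(2 - 7*I) - 14*I)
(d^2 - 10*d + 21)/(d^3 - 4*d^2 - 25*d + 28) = (d - 3)/(d^2 + 3*d - 4)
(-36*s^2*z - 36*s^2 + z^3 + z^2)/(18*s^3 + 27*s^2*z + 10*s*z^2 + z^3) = (-6*s*z - 6*s + z^2 + z)/(3*s^2 + 4*s*z + z^2)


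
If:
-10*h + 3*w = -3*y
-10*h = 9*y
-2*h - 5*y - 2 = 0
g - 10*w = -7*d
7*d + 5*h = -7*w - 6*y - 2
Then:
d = -297/112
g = 697/16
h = 9/16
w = 5/2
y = -5/8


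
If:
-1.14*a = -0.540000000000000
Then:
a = 0.47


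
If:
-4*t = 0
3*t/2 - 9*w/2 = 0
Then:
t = 0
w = 0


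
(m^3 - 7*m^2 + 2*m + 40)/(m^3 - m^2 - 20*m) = (m^2 - 2*m - 8)/(m*(m + 4))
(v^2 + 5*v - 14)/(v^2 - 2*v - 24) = (-v^2 - 5*v + 14)/(-v^2 + 2*v + 24)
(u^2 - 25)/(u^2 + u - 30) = (u + 5)/(u + 6)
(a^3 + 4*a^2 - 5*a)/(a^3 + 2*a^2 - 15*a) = (a - 1)/(a - 3)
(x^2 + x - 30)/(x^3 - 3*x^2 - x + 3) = (x^2 + x - 30)/(x^3 - 3*x^2 - x + 3)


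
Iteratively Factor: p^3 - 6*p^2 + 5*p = (p)*(p^2 - 6*p + 5) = p*(p - 1)*(p - 5)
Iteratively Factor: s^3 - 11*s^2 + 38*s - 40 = (s - 2)*(s^2 - 9*s + 20) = (s - 5)*(s - 2)*(s - 4)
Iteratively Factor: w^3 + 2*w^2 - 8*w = (w + 4)*(w^2 - 2*w) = w*(w + 4)*(w - 2)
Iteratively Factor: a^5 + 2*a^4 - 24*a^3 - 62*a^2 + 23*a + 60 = (a - 5)*(a^4 + 7*a^3 + 11*a^2 - 7*a - 12) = (a - 5)*(a - 1)*(a^3 + 8*a^2 + 19*a + 12) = (a - 5)*(a - 1)*(a + 3)*(a^2 + 5*a + 4) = (a - 5)*(a - 1)*(a + 1)*(a + 3)*(a + 4)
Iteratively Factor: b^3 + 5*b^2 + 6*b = (b + 3)*(b^2 + 2*b) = b*(b + 3)*(b + 2)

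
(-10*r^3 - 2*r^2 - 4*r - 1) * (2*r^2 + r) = -20*r^5 - 14*r^4 - 10*r^3 - 6*r^2 - r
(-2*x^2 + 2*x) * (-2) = 4*x^2 - 4*x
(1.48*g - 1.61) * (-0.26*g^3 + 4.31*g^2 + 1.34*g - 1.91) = -0.3848*g^4 + 6.7974*g^3 - 4.9559*g^2 - 4.9842*g + 3.0751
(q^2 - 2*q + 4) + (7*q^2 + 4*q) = 8*q^2 + 2*q + 4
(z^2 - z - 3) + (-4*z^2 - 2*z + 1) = -3*z^2 - 3*z - 2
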